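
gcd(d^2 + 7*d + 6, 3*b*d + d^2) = 1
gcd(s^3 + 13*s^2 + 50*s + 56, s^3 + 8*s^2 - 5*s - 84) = s^2 + 11*s + 28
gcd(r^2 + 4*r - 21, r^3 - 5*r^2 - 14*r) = 1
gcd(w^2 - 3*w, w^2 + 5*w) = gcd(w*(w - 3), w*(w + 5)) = w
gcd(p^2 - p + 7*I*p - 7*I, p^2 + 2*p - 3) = p - 1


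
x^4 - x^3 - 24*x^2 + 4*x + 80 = (x - 5)*(x - 2)*(x + 2)*(x + 4)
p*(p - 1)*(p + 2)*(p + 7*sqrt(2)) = p^4 + p^3 + 7*sqrt(2)*p^3 - 2*p^2 + 7*sqrt(2)*p^2 - 14*sqrt(2)*p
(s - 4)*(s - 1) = s^2 - 5*s + 4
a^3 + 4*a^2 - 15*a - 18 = (a - 3)*(a + 1)*(a + 6)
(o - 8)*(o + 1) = o^2 - 7*o - 8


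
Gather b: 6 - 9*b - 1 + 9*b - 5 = 0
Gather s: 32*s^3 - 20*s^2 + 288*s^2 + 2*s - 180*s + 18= 32*s^3 + 268*s^2 - 178*s + 18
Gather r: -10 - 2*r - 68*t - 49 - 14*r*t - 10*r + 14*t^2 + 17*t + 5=r*(-14*t - 12) + 14*t^2 - 51*t - 54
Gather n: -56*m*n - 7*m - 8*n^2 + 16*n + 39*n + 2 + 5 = -7*m - 8*n^2 + n*(55 - 56*m) + 7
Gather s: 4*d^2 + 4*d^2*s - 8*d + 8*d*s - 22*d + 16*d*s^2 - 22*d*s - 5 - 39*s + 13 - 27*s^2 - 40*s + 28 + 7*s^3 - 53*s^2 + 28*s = 4*d^2 - 30*d + 7*s^3 + s^2*(16*d - 80) + s*(4*d^2 - 14*d - 51) + 36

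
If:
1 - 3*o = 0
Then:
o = 1/3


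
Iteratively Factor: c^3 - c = (c)*(c^2 - 1) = c*(c + 1)*(c - 1)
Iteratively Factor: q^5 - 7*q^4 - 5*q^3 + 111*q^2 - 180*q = (q - 3)*(q^4 - 4*q^3 - 17*q^2 + 60*q) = (q - 3)*(q + 4)*(q^3 - 8*q^2 + 15*q) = q*(q - 3)*(q + 4)*(q^2 - 8*q + 15) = q*(q - 5)*(q - 3)*(q + 4)*(q - 3)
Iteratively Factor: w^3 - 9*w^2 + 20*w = (w - 5)*(w^2 - 4*w) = w*(w - 5)*(w - 4)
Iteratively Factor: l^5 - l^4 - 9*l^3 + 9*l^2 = (l)*(l^4 - l^3 - 9*l^2 + 9*l) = l^2*(l^3 - l^2 - 9*l + 9) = l^2*(l - 3)*(l^2 + 2*l - 3) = l^2*(l - 3)*(l - 1)*(l + 3)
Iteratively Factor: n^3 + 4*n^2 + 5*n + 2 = (n + 2)*(n^2 + 2*n + 1) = (n + 1)*(n + 2)*(n + 1)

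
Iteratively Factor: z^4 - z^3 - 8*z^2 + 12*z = (z - 2)*(z^3 + z^2 - 6*z) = (z - 2)*(z + 3)*(z^2 - 2*z) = z*(z - 2)*(z + 3)*(z - 2)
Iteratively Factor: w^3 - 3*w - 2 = (w - 2)*(w^2 + 2*w + 1) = (w - 2)*(w + 1)*(w + 1)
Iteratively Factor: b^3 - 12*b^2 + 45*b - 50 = (b - 2)*(b^2 - 10*b + 25) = (b - 5)*(b - 2)*(b - 5)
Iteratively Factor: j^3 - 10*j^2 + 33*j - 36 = (j - 4)*(j^2 - 6*j + 9) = (j - 4)*(j - 3)*(j - 3)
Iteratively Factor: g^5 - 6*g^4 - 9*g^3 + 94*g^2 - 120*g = (g - 5)*(g^4 - g^3 - 14*g^2 + 24*g) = (g - 5)*(g - 3)*(g^3 + 2*g^2 - 8*g) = (g - 5)*(g - 3)*(g - 2)*(g^2 + 4*g) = g*(g - 5)*(g - 3)*(g - 2)*(g + 4)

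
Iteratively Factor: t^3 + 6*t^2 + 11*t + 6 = (t + 1)*(t^2 + 5*t + 6) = (t + 1)*(t + 2)*(t + 3)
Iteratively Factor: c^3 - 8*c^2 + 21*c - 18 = (c - 3)*(c^2 - 5*c + 6) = (c - 3)*(c - 2)*(c - 3)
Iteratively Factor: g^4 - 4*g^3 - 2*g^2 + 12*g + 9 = (g - 3)*(g^3 - g^2 - 5*g - 3) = (g - 3)^2*(g^2 + 2*g + 1) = (g - 3)^2*(g + 1)*(g + 1)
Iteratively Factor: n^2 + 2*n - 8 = (n - 2)*(n + 4)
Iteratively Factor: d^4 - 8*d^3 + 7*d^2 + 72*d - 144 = (d - 3)*(d^3 - 5*d^2 - 8*d + 48) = (d - 4)*(d - 3)*(d^2 - d - 12) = (d - 4)*(d - 3)*(d + 3)*(d - 4)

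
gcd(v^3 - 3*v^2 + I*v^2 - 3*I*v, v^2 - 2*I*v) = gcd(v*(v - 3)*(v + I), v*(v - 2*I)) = v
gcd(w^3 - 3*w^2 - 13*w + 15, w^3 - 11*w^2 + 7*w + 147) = w + 3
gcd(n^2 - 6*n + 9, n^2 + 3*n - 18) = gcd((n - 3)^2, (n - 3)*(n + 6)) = n - 3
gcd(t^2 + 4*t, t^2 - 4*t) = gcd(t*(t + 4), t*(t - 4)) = t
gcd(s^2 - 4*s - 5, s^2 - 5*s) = s - 5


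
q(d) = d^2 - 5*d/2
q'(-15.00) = -32.50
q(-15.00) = 262.50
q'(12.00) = 21.50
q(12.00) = 114.00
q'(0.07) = -2.36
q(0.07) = -0.17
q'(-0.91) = -4.32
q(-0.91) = 3.10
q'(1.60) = 0.70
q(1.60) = -1.44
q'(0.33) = -1.84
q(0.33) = -0.72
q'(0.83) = -0.84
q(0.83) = -1.39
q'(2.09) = 1.68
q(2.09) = -0.86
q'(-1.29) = -5.08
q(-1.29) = 4.89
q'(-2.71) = -7.92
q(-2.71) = 14.12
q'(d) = 2*d - 5/2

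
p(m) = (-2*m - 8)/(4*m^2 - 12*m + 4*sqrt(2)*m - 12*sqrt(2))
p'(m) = (-2*m - 8)*(-8*m - 4*sqrt(2) + 12)/(4*m^2 - 12*m + 4*sqrt(2)*m - 12*sqrt(2))^2 - 2/(4*m^2 - 12*m + 4*sqrt(2)*m - 12*sqrt(2))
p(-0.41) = 0.52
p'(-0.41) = -0.22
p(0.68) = 0.48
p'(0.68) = 0.08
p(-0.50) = 0.55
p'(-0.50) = -0.29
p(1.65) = 0.68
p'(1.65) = 0.40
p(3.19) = -4.11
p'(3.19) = 21.95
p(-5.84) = 0.02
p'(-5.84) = 0.00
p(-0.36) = 0.51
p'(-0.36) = -0.19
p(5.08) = -0.34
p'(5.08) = 0.18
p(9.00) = -0.10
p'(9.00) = 0.02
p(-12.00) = 0.03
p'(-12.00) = 0.00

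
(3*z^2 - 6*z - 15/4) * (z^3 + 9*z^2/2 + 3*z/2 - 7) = 3*z^5 + 15*z^4/2 - 105*z^3/4 - 375*z^2/8 + 291*z/8 + 105/4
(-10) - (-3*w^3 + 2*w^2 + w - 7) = 3*w^3 - 2*w^2 - w - 3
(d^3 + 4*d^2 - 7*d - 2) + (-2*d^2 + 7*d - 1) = d^3 + 2*d^2 - 3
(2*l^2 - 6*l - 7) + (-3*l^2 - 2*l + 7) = -l^2 - 8*l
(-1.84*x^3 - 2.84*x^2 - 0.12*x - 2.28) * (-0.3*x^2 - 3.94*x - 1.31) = 0.552*x^5 + 8.1016*x^4 + 13.636*x^3 + 4.8772*x^2 + 9.1404*x + 2.9868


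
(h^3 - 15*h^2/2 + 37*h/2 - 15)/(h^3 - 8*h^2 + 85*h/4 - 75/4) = 2*(h - 2)/(2*h - 5)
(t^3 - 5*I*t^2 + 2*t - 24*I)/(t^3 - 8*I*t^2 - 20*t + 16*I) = (t^2 - I*t + 6)/(t^2 - 4*I*t - 4)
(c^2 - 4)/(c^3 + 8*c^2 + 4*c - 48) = (c + 2)/(c^2 + 10*c + 24)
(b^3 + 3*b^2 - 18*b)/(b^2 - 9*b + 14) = b*(b^2 + 3*b - 18)/(b^2 - 9*b + 14)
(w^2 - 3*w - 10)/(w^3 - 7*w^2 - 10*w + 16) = (w - 5)/(w^2 - 9*w + 8)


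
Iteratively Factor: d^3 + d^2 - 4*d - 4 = (d - 2)*(d^2 + 3*d + 2) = (d - 2)*(d + 1)*(d + 2)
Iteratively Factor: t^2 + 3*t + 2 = (t + 1)*(t + 2)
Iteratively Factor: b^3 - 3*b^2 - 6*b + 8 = (b + 2)*(b^2 - 5*b + 4) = (b - 4)*(b + 2)*(b - 1)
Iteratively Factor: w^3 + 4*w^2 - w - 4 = (w - 1)*(w^2 + 5*w + 4) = (w - 1)*(w + 1)*(w + 4)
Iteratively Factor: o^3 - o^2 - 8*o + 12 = (o + 3)*(o^2 - 4*o + 4) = (o - 2)*(o + 3)*(o - 2)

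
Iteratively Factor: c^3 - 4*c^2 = (c - 4)*(c^2) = c*(c - 4)*(c)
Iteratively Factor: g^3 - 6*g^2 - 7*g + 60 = (g - 4)*(g^2 - 2*g - 15) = (g - 5)*(g - 4)*(g + 3)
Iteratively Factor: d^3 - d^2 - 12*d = (d + 3)*(d^2 - 4*d) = d*(d + 3)*(d - 4)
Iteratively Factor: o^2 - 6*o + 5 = (o - 5)*(o - 1)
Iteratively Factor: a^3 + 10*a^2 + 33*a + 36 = (a + 3)*(a^2 + 7*a + 12) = (a + 3)*(a + 4)*(a + 3)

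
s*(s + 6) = s^2 + 6*s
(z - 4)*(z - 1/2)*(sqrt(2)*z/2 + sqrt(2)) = sqrt(2)*z^3/2 - 5*sqrt(2)*z^2/4 - 7*sqrt(2)*z/2 + 2*sqrt(2)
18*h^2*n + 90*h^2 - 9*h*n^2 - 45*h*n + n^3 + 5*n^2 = (-6*h + n)*(-3*h + n)*(n + 5)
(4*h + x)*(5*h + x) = 20*h^2 + 9*h*x + x^2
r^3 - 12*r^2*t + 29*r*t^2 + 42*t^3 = (r - 7*t)*(r - 6*t)*(r + t)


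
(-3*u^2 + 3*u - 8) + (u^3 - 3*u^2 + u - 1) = u^3 - 6*u^2 + 4*u - 9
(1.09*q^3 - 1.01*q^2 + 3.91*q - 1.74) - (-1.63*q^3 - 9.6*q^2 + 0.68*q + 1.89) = 2.72*q^3 + 8.59*q^2 + 3.23*q - 3.63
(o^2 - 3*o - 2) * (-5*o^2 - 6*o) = -5*o^4 + 9*o^3 + 28*o^2 + 12*o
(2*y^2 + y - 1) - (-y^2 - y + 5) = 3*y^2 + 2*y - 6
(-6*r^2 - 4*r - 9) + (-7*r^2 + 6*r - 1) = -13*r^2 + 2*r - 10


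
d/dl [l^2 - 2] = 2*l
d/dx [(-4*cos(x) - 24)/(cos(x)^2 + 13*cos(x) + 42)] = -4*sin(x)/(cos(x) + 7)^2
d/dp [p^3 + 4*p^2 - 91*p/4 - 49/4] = 3*p^2 + 8*p - 91/4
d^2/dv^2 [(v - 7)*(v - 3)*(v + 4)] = 6*v - 12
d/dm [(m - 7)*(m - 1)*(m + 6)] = 3*m^2 - 4*m - 41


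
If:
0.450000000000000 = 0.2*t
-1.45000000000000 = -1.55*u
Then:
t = 2.25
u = 0.94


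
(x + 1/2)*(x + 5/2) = x^2 + 3*x + 5/4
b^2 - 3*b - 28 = (b - 7)*(b + 4)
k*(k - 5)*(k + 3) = k^3 - 2*k^2 - 15*k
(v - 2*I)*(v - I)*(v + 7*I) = v^3 + 4*I*v^2 + 19*v - 14*I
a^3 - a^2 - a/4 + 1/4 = (a - 1)*(a - 1/2)*(a + 1/2)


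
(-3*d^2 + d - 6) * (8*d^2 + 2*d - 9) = -24*d^4 + 2*d^3 - 19*d^2 - 21*d + 54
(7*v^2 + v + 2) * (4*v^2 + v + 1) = 28*v^4 + 11*v^3 + 16*v^2 + 3*v + 2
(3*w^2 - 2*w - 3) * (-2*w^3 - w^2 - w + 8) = -6*w^5 + w^4 + 5*w^3 + 29*w^2 - 13*w - 24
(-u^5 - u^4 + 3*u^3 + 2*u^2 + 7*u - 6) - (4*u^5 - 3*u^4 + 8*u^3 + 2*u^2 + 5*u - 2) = -5*u^5 + 2*u^4 - 5*u^3 + 2*u - 4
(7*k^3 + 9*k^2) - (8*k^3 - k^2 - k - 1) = -k^3 + 10*k^2 + k + 1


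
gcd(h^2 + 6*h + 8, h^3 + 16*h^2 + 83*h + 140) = h + 4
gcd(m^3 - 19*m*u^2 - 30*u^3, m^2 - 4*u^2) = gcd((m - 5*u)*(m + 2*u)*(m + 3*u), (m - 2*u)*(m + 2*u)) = m + 2*u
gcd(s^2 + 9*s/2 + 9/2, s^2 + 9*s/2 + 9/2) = s^2 + 9*s/2 + 9/2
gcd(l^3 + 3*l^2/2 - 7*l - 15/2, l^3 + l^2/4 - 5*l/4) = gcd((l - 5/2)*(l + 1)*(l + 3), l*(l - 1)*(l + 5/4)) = 1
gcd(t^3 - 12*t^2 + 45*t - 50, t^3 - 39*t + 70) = t^2 - 7*t + 10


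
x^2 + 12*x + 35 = (x + 5)*(x + 7)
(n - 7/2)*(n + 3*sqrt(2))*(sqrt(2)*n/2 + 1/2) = sqrt(2)*n^3/2 - 7*sqrt(2)*n^2/4 + 7*n^2/2 - 49*n/4 + 3*sqrt(2)*n/2 - 21*sqrt(2)/4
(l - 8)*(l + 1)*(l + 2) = l^3 - 5*l^2 - 22*l - 16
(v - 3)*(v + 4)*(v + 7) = v^3 + 8*v^2 - 5*v - 84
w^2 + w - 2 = (w - 1)*(w + 2)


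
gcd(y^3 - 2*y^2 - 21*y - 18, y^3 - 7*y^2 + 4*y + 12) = y^2 - 5*y - 6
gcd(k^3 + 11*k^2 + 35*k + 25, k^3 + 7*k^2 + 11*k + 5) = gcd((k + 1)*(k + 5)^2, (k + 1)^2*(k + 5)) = k^2 + 6*k + 5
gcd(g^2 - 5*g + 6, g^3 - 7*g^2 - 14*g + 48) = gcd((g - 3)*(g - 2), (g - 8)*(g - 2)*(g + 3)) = g - 2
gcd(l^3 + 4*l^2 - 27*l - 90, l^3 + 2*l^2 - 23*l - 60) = l^2 - 2*l - 15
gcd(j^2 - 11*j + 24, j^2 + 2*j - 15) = j - 3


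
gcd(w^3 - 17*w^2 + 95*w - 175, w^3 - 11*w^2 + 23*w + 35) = w^2 - 12*w + 35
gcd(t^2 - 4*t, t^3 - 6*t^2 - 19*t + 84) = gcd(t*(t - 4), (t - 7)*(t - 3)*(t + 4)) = 1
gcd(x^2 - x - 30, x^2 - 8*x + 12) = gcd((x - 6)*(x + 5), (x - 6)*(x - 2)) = x - 6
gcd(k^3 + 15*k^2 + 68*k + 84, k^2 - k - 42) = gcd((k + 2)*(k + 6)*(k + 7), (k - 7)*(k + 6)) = k + 6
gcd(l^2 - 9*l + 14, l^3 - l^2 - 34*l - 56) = l - 7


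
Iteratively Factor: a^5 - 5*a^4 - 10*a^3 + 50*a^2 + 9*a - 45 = (a + 1)*(a^4 - 6*a^3 - 4*a^2 + 54*a - 45) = (a - 1)*(a + 1)*(a^3 - 5*a^2 - 9*a + 45) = (a - 3)*(a - 1)*(a + 1)*(a^2 - 2*a - 15) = (a - 3)*(a - 1)*(a + 1)*(a + 3)*(a - 5)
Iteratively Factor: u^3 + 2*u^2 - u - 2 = (u - 1)*(u^2 + 3*u + 2) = (u - 1)*(u + 2)*(u + 1)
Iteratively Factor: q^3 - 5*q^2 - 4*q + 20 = (q - 5)*(q^2 - 4) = (q - 5)*(q - 2)*(q + 2)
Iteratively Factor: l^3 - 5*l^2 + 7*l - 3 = (l - 3)*(l^2 - 2*l + 1) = (l - 3)*(l - 1)*(l - 1)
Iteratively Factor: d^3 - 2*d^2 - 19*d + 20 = (d + 4)*(d^2 - 6*d + 5) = (d - 1)*(d + 4)*(d - 5)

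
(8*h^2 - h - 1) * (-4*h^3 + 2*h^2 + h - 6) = -32*h^5 + 20*h^4 + 10*h^3 - 51*h^2 + 5*h + 6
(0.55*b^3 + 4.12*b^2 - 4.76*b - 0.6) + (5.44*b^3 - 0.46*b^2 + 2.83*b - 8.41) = 5.99*b^3 + 3.66*b^2 - 1.93*b - 9.01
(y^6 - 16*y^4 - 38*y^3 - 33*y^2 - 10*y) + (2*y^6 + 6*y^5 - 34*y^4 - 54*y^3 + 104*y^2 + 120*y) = 3*y^6 + 6*y^5 - 50*y^4 - 92*y^3 + 71*y^2 + 110*y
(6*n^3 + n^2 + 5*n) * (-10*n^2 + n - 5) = -60*n^5 - 4*n^4 - 79*n^3 - 25*n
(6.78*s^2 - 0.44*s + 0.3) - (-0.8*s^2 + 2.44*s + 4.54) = 7.58*s^2 - 2.88*s - 4.24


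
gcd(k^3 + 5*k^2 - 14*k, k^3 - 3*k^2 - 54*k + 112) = k^2 + 5*k - 14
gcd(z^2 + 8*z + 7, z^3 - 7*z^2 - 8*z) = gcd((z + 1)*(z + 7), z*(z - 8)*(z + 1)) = z + 1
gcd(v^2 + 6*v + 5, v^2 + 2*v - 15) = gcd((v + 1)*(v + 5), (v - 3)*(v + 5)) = v + 5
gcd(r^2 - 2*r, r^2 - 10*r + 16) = r - 2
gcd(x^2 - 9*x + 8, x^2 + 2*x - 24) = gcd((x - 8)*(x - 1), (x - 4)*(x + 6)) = 1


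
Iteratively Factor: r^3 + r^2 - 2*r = (r + 2)*(r^2 - r) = r*(r + 2)*(r - 1)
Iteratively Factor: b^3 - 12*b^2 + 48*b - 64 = (b - 4)*(b^2 - 8*b + 16) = (b - 4)^2*(b - 4)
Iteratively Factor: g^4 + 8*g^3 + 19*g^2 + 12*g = (g + 3)*(g^3 + 5*g^2 + 4*g) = (g + 3)*(g + 4)*(g^2 + g) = g*(g + 3)*(g + 4)*(g + 1)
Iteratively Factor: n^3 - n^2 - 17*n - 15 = (n - 5)*(n^2 + 4*n + 3) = (n - 5)*(n + 3)*(n + 1)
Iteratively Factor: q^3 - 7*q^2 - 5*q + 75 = (q + 3)*(q^2 - 10*q + 25) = (q - 5)*(q + 3)*(q - 5)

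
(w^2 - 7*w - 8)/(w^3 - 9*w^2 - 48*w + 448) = (w + 1)/(w^2 - w - 56)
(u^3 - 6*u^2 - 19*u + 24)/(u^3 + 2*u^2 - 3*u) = (u - 8)/u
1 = 1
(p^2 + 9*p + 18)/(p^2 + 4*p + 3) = (p + 6)/(p + 1)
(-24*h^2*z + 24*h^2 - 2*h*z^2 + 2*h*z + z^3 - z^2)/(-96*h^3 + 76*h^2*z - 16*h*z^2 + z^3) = (4*h*z - 4*h + z^2 - z)/(16*h^2 - 10*h*z + z^2)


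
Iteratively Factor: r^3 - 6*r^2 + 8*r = (r)*(r^2 - 6*r + 8) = r*(r - 4)*(r - 2)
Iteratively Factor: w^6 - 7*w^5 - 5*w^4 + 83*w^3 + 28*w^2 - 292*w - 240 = (w + 2)*(w^5 - 9*w^4 + 13*w^3 + 57*w^2 - 86*w - 120) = (w - 5)*(w + 2)*(w^4 - 4*w^3 - 7*w^2 + 22*w + 24) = (w - 5)*(w - 4)*(w + 2)*(w^3 - 7*w - 6) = (w - 5)*(w - 4)*(w + 2)^2*(w^2 - 2*w - 3) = (w - 5)*(w - 4)*(w - 3)*(w + 2)^2*(w + 1)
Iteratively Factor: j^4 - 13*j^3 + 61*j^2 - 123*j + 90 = (j - 3)*(j^3 - 10*j^2 + 31*j - 30) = (j - 3)^2*(j^2 - 7*j + 10) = (j - 5)*(j - 3)^2*(j - 2)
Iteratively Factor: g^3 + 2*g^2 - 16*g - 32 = (g + 4)*(g^2 - 2*g - 8) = (g - 4)*(g + 4)*(g + 2)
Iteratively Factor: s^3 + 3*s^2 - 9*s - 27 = (s - 3)*(s^2 + 6*s + 9) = (s - 3)*(s + 3)*(s + 3)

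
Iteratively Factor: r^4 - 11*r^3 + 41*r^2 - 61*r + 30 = (r - 5)*(r^3 - 6*r^2 + 11*r - 6) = (r - 5)*(r - 1)*(r^2 - 5*r + 6) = (r - 5)*(r - 2)*(r - 1)*(r - 3)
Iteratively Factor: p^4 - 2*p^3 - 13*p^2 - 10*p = (p - 5)*(p^3 + 3*p^2 + 2*p) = p*(p - 5)*(p^2 + 3*p + 2) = p*(p - 5)*(p + 1)*(p + 2)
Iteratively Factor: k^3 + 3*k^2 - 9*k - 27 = (k + 3)*(k^2 - 9) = (k - 3)*(k + 3)*(k + 3)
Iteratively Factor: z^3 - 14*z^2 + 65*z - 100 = (z - 5)*(z^2 - 9*z + 20) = (z - 5)^2*(z - 4)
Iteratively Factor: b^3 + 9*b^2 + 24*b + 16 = (b + 4)*(b^2 + 5*b + 4) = (b + 4)^2*(b + 1)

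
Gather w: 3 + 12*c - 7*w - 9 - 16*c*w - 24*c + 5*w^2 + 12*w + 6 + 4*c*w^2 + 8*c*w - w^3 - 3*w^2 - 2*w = -12*c - w^3 + w^2*(4*c + 2) + w*(3 - 8*c)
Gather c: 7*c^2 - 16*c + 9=7*c^2 - 16*c + 9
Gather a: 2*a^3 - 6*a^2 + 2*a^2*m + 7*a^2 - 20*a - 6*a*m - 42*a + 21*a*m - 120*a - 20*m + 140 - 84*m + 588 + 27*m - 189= 2*a^3 + a^2*(2*m + 1) + a*(15*m - 182) - 77*m + 539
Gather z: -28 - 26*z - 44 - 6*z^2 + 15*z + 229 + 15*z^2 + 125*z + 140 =9*z^2 + 114*z + 297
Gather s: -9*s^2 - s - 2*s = -9*s^2 - 3*s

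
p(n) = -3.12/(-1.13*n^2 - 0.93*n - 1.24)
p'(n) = -3.12*(2.26*n + 0.93)/(-1.13*n^2 - 0.93*n - 1.24)^2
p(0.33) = 1.87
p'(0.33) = -1.87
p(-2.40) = 0.57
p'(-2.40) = 0.46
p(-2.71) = 0.44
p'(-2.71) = 0.33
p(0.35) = 1.83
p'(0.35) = -1.85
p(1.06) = 0.89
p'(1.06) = -0.85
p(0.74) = 1.22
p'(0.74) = -1.25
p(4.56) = 0.11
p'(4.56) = -0.04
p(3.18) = 0.20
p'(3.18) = -0.10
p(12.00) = 0.02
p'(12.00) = -0.00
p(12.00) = 0.02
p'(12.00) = -0.00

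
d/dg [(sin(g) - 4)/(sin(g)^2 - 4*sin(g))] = -cos(g)/sin(g)^2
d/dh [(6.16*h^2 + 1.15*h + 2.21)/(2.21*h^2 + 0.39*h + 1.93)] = (-0.1391*h^2 + 14.0094*h + 1.3576)/(4.8841*h^4 + 1.7238*h^3 + 8.6827*h^2 + 1.5054*h + 3.7249)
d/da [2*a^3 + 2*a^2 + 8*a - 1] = 6*a^2 + 4*a + 8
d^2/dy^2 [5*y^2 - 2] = 10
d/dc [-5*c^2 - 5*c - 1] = -10*c - 5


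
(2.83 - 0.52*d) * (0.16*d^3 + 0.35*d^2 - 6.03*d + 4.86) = -0.0832*d^4 + 0.2708*d^3 + 4.1261*d^2 - 19.5921*d + 13.7538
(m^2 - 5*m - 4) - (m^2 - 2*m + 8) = -3*m - 12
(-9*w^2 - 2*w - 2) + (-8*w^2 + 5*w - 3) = -17*w^2 + 3*w - 5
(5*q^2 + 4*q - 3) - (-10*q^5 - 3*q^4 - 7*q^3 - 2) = 10*q^5 + 3*q^4 + 7*q^3 + 5*q^2 + 4*q - 1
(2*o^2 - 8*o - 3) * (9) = 18*o^2 - 72*o - 27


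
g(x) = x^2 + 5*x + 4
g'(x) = 2*x + 5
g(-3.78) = -0.61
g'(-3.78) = -2.56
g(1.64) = 14.89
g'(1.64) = 8.28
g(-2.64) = -2.23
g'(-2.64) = -0.28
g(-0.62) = 1.28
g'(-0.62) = 3.76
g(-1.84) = -1.81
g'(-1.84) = 1.32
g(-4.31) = 1.03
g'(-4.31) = -3.62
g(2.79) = 25.73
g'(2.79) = 10.58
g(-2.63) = -2.23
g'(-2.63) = -0.26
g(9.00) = 130.00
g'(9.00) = 23.00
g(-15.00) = 154.00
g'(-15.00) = -25.00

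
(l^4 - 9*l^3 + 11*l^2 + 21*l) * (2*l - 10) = 2*l^5 - 28*l^4 + 112*l^3 - 68*l^2 - 210*l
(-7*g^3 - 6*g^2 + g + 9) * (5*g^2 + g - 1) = -35*g^5 - 37*g^4 + 6*g^3 + 52*g^2 + 8*g - 9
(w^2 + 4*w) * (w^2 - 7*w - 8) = w^4 - 3*w^3 - 36*w^2 - 32*w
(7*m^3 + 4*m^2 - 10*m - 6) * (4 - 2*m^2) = -14*m^5 - 8*m^4 + 48*m^3 + 28*m^2 - 40*m - 24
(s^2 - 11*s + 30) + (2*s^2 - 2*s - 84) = 3*s^2 - 13*s - 54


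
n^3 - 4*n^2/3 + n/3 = n*(n - 1)*(n - 1/3)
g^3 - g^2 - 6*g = g*(g - 3)*(g + 2)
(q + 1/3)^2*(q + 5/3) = q^3 + 7*q^2/3 + 11*q/9 + 5/27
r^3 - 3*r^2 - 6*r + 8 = (r - 4)*(r - 1)*(r + 2)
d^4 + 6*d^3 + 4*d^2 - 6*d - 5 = (d - 1)*(d + 1)^2*(d + 5)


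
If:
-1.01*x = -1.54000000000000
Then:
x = 1.52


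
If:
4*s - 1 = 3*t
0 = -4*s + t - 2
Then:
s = -7/8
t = -3/2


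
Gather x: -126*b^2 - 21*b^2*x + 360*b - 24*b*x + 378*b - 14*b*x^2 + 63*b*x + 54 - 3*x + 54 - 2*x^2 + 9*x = -126*b^2 + 738*b + x^2*(-14*b - 2) + x*(-21*b^2 + 39*b + 6) + 108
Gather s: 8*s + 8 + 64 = 8*s + 72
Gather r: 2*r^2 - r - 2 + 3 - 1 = 2*r^2 - r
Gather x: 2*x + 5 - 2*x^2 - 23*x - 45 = -2*x^2 - 21*x - 40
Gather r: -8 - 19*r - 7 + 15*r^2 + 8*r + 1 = 15*r^2 - 11*r - 14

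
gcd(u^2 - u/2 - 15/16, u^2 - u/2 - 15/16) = u^2 - u/2 - 15/16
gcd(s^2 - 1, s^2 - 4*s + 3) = s - 1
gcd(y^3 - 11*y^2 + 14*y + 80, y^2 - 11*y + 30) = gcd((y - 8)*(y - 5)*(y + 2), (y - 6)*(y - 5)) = y - 5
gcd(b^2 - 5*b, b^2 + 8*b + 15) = 1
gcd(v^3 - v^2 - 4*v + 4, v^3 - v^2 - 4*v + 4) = v^3 - v^2 - 4*v + 4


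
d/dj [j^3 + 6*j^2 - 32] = 3*j*(j + 4)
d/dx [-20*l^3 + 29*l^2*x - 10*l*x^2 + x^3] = 29*l^2 - 20*l*x + 3*x^2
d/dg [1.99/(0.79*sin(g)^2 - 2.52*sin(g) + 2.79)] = (5.0148 - 3.1442*sin(g))*cos(g)/(0.79*sin(g)^2 - 2.52*sin(g) + 2.79)^2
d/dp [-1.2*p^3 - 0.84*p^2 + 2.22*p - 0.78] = -3.6*p^2 - 1.68*p + 2.22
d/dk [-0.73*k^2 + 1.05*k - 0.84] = 1.05 - 1.46*k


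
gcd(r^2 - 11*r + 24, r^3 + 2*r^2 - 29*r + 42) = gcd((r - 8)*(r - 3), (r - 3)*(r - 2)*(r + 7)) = r - 3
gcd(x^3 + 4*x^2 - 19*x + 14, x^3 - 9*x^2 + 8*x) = x - 1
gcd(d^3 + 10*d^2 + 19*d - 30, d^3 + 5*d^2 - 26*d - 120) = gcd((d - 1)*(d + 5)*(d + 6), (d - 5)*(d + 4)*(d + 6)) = d + 6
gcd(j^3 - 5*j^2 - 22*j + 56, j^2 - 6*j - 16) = 1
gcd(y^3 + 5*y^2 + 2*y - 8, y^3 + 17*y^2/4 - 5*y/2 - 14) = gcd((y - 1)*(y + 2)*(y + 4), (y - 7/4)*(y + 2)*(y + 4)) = y^2 + 6*y + 8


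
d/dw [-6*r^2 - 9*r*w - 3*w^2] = -9*r - 6*w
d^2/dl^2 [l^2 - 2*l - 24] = 2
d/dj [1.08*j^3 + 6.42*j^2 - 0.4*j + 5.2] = 3.24*j^2 + 12.84*j - 0.4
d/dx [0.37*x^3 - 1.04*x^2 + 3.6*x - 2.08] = 1.11*x^2 - 2.08*x + 3.6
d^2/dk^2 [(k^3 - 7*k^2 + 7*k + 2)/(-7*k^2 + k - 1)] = 12*(-48*k^3 - 73*k^2 + 31*k + 2)/(343*k^6 - 147*k^5 + 168*k^4 - 43*k^3 + 24*k^2 - 3*k + 1)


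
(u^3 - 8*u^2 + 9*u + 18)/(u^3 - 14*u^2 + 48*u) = (u^2 - 2*u - 3)/(u*(u - 8))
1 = 1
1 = 1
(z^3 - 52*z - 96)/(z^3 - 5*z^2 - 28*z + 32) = (z^2 + 8*z + 12)/(z^2 + 3*z - 4)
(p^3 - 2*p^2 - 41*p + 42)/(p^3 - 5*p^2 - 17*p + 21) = (p + 6)/(p + 3)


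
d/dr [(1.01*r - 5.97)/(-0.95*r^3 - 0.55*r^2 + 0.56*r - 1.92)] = (1.919*r^3 - 16.459*r^2 - 6.567*r + 1.404)/(0.9025*r^6 + 1.045*r^5 - 0.7615*r^4 + 3.032*r^3 + 2.4256*r^2 - 2.1504*r + 3.6864)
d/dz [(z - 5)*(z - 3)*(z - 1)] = 3*z^2 - 18*z + 23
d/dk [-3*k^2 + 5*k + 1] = 5 - 6*k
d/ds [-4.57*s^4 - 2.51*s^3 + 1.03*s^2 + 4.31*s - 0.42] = -18.28*s^3 - 7.53*s^2 + 2.06*s + 4.31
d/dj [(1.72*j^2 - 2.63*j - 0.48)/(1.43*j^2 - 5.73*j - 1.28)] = (-6.0947*j^2 - 3.0304*j + 0.616)/(2.0449*j^4 - 16.3878*j^3 + 29.1721*j^2 + 14.6688*j + 1.6384)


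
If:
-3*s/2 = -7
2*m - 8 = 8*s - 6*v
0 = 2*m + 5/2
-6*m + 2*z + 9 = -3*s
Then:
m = -5/4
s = 14/3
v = 287/36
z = -61/4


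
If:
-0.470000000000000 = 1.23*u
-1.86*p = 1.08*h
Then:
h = -1.72222222222222*p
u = -0.38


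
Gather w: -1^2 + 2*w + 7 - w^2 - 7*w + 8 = -w^2 - 5*w + 14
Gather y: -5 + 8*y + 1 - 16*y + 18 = 14 - 8*y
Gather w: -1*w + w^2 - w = w^2 - 2*w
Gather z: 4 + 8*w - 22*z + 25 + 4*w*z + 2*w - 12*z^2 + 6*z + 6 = 10*w - 12*z^2 + z*(4*w - 16) + 35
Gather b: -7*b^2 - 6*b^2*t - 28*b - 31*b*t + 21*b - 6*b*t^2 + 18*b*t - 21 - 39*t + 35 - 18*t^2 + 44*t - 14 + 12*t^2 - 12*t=b^2*(-6*t - 7) + b*(-6*t^2 - 13*t - 7) - 6*t^2 - 7*t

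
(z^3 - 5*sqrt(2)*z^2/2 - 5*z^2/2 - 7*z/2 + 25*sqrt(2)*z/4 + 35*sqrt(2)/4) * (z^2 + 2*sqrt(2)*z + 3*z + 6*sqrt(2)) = z^5 - sqrt(2)*z^4/2 + z^4/2 - 21*z^3 - sqrt(2)*z^3/4 - 31*z^2/2 + 11*sqrt(2)*z^2/2 + 21*sqrt(2)*z/4 + 110*z + 105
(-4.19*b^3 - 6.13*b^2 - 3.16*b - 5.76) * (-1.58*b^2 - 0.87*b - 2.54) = 6.6202*b^5 + 13.3307*b^4 + 20.9685*b^3 + 27.4202*b^2 + 13.0376*b + 14.6304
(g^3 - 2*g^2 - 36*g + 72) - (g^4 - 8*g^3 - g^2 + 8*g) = -g^4 + 9*g^3 - g^2 - 44*g + 72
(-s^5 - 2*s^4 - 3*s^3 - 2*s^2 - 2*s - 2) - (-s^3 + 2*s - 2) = -s^5 - 2*s^4 - 2*s^3 - 2*s^2 - 4*s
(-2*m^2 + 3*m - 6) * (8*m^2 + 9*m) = -16*m^4 + 6*m^3 - 21*m^2 - 54*m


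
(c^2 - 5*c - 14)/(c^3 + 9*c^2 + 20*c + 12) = (c - 7)/(c^2 + 7*c + 6)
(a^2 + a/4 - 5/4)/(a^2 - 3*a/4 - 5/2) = (a - 1)/(a - 2)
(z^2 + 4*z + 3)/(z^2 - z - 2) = (z + 3)/(z - 2)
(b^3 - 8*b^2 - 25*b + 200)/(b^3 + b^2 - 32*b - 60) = (b^2 - 13*b + 40)/(b^2 - 4*b - 12)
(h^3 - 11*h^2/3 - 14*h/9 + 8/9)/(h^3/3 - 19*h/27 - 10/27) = 3*(3*h^2 - 13*h + 4)/(3*h^2 - 2*h - 5)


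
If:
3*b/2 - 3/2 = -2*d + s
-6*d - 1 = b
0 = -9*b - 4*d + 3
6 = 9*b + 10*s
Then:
No Solution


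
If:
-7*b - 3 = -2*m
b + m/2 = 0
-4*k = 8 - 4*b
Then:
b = -3/11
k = -25/11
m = 6/11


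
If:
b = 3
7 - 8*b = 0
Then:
No Solution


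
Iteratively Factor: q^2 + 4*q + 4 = (q + 2)*(q + 2)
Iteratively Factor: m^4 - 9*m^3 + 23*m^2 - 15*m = (m - 1)*(m^3 - 8*m^2 + 15*m) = m*(m - 1)*(m^2 - 8*m + 15) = m*(m - 3)*(m - 1)*(m - 5)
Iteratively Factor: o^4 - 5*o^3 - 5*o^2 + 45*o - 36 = (o + 3)*(o^3 - 8*o^2 + 19*o - 12) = (o - 3)*(o + 3)*(o^2 - 5*o + 4) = (o - 3)*(o - 1)*(o + 3)*(o - 4)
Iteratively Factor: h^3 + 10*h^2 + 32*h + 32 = (h + 2)*(h^2 + 8*h + 16) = (h + 2)*(h + 4)*(h + 4)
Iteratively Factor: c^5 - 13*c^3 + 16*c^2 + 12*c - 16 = (c + 4)*(c^4 - 4*c^3 + 3*c^2 + 4*c - 4) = (c - 2)*(c + 4)*(c^3 - 2*c^2 - c + 2) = (c - 2)*(c + 1)*(c + 4)*(c^2 - 3*c + 2) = (c - 2)^2*(c + 1)*(c + 4)*(c - 1)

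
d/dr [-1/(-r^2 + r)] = (1 - 2*r)/(r^2*(r - 1)^2)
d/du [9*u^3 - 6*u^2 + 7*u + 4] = 27*u^2 - 12*u + 7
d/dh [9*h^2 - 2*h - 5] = 18*h - 2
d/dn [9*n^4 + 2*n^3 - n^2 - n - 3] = 36*n^3 + 6*n^2 - 2*n - 1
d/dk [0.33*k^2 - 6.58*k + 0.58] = 0.66*k - 6.58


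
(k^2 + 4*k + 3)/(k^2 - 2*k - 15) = (k + 1)/(k - 5)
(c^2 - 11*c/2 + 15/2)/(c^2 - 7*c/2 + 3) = (2*c^2 - 11*c + 15)/(2*c^2 - 7*c + 6)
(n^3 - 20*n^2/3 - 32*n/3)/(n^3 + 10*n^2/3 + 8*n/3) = (n - 8)/(n + 2)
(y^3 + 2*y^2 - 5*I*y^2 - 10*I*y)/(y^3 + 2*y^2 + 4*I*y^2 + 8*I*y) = (y - 5*I)/(y + 4*I)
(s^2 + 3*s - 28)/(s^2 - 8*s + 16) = (s + 7)/(s - 4)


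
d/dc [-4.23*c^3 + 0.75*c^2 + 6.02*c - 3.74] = -12.69*c^2 + 1.5*c + 6.02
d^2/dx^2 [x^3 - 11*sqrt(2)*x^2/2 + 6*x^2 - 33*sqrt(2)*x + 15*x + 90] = 6*x - 11*sqrt(2) + 12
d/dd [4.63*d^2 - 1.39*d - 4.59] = 9.26*d - 1.39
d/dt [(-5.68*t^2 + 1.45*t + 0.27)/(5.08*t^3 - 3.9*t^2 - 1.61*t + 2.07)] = (28.8544*t^4 - 14.732*t^3 + 10.685*t^2 - 21.4092*t + 3.4362)/(25.8064*t^6 - 39.624*t^5 - 1.1476*t^4 + 33.5892*t^3 - 13.5539*t^2 - 6.6654*t + 4.2849)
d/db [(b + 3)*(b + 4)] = 2*b + 7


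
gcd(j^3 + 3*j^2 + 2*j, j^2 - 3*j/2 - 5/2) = j + 1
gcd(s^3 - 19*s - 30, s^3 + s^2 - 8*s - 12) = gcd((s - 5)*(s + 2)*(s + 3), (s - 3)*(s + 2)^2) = s + 2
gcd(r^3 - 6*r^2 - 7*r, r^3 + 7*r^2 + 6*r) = r^2 + r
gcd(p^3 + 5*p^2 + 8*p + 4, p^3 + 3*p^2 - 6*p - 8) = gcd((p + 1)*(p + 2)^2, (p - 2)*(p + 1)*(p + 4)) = p + 1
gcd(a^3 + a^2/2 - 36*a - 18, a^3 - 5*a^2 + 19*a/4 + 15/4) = a + 1/2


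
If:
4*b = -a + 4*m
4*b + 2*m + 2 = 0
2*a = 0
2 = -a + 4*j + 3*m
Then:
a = 0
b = -1/3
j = 3/4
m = -1/3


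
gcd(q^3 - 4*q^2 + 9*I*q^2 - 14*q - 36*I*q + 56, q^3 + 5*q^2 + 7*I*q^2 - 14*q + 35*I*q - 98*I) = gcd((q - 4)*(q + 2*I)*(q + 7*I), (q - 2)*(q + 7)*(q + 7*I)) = q + 7*I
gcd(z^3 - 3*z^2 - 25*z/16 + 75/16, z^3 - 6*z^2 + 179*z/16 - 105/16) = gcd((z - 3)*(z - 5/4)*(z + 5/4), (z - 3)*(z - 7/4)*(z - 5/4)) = z^2 - 17*z/4 + 15/4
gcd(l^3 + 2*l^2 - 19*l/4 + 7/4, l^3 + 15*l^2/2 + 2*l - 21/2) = l - 1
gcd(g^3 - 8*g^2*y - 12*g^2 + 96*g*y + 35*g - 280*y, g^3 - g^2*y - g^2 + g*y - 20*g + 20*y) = g - 5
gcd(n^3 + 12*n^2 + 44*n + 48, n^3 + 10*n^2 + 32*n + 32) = n^2 + 6*n + 8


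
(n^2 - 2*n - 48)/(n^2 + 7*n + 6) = (n - 8)/(n + 1)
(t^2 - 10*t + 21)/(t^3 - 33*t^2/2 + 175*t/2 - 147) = 2*(t - 3)/(2*t^2 - 19*t + 42)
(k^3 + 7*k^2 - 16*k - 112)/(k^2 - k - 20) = (k^2 + 3*k - 28)/(k - 5)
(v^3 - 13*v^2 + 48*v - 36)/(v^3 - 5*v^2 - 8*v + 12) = (v - 6)/(v + 2)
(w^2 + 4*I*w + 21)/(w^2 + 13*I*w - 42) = (w - 3*I)/(w + 6*I)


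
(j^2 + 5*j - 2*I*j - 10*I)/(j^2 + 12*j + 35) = (j - 2*I)/(j + 7)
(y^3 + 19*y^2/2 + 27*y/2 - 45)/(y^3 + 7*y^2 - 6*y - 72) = (y^2 + 7*y/2 - 15/2)/(y^2 + y - 12)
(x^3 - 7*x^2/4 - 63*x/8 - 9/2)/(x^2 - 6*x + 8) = (8*x^2 + 18*x + 9)/(8*(x - 2))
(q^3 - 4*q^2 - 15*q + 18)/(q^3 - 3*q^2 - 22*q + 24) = (q + 3)/(q + 4)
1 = 1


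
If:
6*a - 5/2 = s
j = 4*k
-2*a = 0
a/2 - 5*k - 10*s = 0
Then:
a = 0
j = 20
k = 5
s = -5/2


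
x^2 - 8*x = x*(x - 8)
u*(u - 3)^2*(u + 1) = u^4 - 5*u^3 + 3*u^2 + 9*u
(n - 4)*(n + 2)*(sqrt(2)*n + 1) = sqrt(2)*n^3 - 2*sqrt(2)*n^2 + n^2 - 8*sqrt(2)*n - 2*n - 8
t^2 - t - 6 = (t - 3)*(t + 2)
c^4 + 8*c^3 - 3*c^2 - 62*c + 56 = (c - 2)*(c - 1)*(c + 4)*(c + 7)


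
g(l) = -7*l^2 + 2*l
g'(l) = 2 - 14*l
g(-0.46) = -2.40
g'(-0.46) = 8.44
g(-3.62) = -98.97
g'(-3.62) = 52.68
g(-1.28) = -14.03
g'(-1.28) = 19.92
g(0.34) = -0.13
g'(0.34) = -2.76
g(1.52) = -13.13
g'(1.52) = -19.28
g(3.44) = -75.96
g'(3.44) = -46.16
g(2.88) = -52.30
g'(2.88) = -38.32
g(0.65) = -1.66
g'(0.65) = -7.10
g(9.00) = -549.00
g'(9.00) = -124.00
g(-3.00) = -69.00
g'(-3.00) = 44.00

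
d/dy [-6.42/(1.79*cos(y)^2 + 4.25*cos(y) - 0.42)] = -(22.9836*cos(y) + 27.285)*sin(y)/(1.79*cos(y)^2 + 4.25*cos(y) - 0.42)^2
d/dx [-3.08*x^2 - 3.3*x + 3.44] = -6.16*x - 3.3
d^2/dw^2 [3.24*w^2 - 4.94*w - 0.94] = 6.48000000000000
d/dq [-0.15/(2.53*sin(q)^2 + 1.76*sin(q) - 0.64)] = (0.759*sin(q) + 0.264)*cos(q)/(2.53*sin(q)^2 + 1.76*sin(q) - 0.64)^2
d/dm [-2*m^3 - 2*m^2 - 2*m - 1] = -6*m^2 - 4*m - 2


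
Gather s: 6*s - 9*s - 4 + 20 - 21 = -3*s - 5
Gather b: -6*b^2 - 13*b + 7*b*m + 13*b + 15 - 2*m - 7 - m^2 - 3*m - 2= -6*b^2 + 7*b*m - m^2 - 5*m + 6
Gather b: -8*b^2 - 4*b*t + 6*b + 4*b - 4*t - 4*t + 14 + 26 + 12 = -8*b^2 + b*(10 - 4*t) - 8*t + 52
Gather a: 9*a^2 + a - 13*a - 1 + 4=9*a^2 - 12*a + 3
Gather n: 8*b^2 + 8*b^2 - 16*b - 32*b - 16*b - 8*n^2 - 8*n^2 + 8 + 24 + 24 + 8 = 16*b^2 - 64*b - 16*n^2 + 64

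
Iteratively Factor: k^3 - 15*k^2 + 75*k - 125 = (k - 5)*(k^2 - 10*k + 25) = (k - 5)^2*(k - 5)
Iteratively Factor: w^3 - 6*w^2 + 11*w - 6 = (w - 2)*(w^2 - 4*w + 3) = (w - 3)*(w - 2)*(w - 1)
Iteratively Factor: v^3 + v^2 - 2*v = (v + 2)*(v^2 - v) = (v - 1)*(v + 2)*(v)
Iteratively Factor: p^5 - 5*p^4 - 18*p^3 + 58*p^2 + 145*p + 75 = (p - 5)*(p^4 - 18*p^2 - 32*p - 15) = (p - 5)^2*(p^3 + 5*p^2 + 7*p + 3) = (p - 5)^2*(p + 1)*(p^2 + 4*p + 3) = (p - 5)^2*(p + 1)^2*(p + 3)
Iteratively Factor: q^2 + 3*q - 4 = (q + 4)*(q - 1)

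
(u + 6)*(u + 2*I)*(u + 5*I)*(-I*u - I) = -I*u^4 + 7*u^3 - 7*I*u^3 + 49*u^2 + 4*I*u^2 + 42*u + 70*I*u + 60*I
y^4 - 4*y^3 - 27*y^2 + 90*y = y*(y - 6)*(y - 3)*(y + 5)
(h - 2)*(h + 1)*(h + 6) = h^3 + 5*h^2 - 8*h - 12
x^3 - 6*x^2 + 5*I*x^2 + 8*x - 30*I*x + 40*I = (x - 4)*(x - 2)*(x + 5*I)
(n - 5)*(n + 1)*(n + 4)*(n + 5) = n^4 + 5*n^3 - 21*n^2 - 125*n - 100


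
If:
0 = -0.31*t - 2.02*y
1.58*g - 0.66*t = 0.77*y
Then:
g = -2.23458554512046*y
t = -6.51612903225806*y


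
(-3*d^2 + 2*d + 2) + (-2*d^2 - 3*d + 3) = -5*d^2 - d + 5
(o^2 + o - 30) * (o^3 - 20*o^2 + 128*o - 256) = o^5 - 19*o^4 + 78*o^3 + 472*o^2 - 4096*o + 7680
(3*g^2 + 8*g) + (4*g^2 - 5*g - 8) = 7*g^2 + 3*g - 8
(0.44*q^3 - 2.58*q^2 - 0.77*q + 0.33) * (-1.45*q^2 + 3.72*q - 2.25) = -0.638*q^5 + 5.3778*q^4 - 9.4711*q^3 + 2.4621*q^2 + 2.9601*q - 0.7425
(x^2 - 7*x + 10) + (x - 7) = x^2 - 6*x + 3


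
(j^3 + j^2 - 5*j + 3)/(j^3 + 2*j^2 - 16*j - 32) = (j^3 + j^2 - 5*j + 3)/(j^3 + 2*j^2 - 16*j - 32)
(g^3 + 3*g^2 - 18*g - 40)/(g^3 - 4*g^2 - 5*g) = (-g^3 - 3*g^2 + 18*g + 40)/(g*(-g^2 + 4*g + 5))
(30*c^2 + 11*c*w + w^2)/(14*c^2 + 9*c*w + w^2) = (30*c^2 + 11*c*w + w^2)/(14*c^2 + 9*c*w + w^2)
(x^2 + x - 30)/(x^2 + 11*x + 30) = (x - 5)/(x + 5)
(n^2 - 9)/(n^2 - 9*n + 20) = (n^2 - 9)/(n^2 - 9*n + 20)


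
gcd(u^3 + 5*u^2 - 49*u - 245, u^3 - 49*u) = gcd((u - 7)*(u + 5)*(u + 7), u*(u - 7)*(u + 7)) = u^2 - 49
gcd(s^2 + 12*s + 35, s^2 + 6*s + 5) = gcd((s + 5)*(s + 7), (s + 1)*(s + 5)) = s + 5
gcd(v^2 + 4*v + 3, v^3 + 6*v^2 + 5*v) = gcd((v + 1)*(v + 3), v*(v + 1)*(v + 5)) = v + 1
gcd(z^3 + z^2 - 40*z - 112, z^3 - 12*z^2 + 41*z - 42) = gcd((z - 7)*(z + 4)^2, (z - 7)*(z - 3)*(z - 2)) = z - 7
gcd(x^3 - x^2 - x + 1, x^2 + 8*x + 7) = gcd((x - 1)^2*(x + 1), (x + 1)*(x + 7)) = x + 1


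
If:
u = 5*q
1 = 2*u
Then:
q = 1/10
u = 1/2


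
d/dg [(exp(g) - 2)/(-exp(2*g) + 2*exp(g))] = exp(-g)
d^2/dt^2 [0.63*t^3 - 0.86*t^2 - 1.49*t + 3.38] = 3.78*t - 1.72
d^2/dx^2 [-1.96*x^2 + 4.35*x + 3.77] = -3.92000000000000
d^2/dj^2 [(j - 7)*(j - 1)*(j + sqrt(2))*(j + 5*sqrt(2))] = 12*j^2 - 48*j + 36*sqrt(2)*j - 96*sqrt(2) + 34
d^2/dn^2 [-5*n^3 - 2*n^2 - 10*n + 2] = -30*n - 4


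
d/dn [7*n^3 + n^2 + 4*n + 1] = 21*n^2 + 2*n + 4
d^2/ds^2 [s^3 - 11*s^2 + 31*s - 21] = 6*s - 22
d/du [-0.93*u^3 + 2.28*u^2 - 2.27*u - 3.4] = -2.79*u^2 + 4.56*u - 2.27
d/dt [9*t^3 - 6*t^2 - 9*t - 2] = 27*t^2 - 12*t - 9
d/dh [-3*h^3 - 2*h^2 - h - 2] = -9*h^2 - 4*h - 1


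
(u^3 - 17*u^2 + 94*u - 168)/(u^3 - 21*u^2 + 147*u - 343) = (u^2 - 10*u + 24)/(u^2 - 14*u + 49)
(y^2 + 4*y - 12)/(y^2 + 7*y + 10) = (y^2 + 4*y - 12)/(y^2 + 7*y + 10)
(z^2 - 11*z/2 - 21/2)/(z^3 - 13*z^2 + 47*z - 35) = (z + 3/2)/(z^2 - 6*z + 5)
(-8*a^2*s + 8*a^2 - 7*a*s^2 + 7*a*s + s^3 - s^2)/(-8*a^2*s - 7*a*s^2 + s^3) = (s - 1)/s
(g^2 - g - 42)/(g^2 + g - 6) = (g^2 - g - 42)/(g^2 + g - 6)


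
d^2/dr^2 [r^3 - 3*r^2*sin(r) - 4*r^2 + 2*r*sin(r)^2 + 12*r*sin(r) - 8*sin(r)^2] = 3*r^2*sin(r) - 12*sqrt(2)*r*sin(r + pi/4) + 4*r*cos(2*r) + 6*r - 6*sin(r) + 4*sin(2*r) + 24*cos(r) - 16*cos(2*r) - 8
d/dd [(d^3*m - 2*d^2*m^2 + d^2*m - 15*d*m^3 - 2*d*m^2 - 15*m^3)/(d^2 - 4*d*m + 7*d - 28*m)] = m*((2*d - 4*m + 7)*(-d^3 + 2*d^2*m - d^2 + 15*d*m^2 + 2*d*m + 15*m^2) + (d^2 - 4*d*m + 7*d - 28*m)*(3*d^2 - 4*d*m + 2*d - 15*m^2 - 2*m))/(d^2 - 4*d*m + 7*d - 28*m)^2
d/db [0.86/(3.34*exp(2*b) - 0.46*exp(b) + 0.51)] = (0.3956 - 5.7448*exp(b))*exp(b)/(3.34*exp(2*b) - 0.46*exp(b) + 0.51)^2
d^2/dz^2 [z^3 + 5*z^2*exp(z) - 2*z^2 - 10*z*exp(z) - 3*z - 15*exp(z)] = 5*z^2*exp(z) + 10*z*exp(z) + 6*z - 25*exp(z) - 4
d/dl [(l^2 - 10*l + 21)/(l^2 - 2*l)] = 2*(4*l^2 - 21*l + 21)/(l^2*(l^2 - 4*l + 4))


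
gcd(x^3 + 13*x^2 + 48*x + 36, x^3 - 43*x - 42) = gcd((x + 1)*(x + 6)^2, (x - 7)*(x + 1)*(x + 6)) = x^2 + 7*x + 6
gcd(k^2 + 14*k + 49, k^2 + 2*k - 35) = k + 7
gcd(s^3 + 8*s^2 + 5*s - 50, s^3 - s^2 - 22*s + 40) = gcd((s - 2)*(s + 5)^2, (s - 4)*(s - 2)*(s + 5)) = s^2 + 3*s - 10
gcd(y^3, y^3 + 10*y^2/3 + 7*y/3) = y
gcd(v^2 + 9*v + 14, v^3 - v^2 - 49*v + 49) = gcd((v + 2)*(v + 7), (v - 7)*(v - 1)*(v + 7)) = v + 7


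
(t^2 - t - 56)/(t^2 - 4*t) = (t^2 - t - 56)/(t*(t - 4))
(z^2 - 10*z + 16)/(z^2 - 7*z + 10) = (z - 8)/(z - 5)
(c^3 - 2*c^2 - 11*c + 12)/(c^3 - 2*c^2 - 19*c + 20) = (c^2 - c - 12)/(c^2 - c - 20)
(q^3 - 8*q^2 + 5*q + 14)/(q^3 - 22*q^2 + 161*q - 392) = (q^2 - q - 2)/(q^2 - 15*q + 56)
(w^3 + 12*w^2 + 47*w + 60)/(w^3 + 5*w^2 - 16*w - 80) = (w + 3)/(w - 4)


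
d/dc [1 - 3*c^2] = -6*c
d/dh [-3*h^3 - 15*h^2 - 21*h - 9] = -9*h^2 - 30*h - 21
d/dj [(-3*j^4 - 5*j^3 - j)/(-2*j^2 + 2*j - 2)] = (3*j^5 - 2*j^4 + j^3 + 7*j^2 + 1/2)/(j^4 - 2*j^3 + 3*j^2 - 2*j + 1)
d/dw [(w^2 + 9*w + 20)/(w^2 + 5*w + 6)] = 2*(-2*w^2 - 14*w - 23)/(w^4 + 10*w^3 + 37*w^2 + 60*w + 36)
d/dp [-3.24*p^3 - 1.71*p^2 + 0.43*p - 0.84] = -9.72*p^2 - 3.42*p + 0.43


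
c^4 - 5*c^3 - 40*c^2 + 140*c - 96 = (c - 8)*(c - 2)*(c - 1)*(c + 6)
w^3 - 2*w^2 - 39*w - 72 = (w - 8)*(w + 3)^2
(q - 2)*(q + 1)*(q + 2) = q^3 + q^2 - 4*q - 4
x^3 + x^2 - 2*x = x*(x - 1)*(x + 2)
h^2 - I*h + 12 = (h - 4*I)*(h + 3*I)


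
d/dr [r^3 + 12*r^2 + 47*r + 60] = 3*r^2 + 24*r + 47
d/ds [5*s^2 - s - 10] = 10*s - 1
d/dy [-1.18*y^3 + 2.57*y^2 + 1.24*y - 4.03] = -3.54*y^2 + 5.14*y + 1.24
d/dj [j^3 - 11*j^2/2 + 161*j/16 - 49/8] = 3*j^2 - 11*j + 161/16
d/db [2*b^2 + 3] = 4*b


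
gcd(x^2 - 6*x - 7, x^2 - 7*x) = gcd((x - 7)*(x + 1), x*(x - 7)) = x - 7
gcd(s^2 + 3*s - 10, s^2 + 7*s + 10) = s + 5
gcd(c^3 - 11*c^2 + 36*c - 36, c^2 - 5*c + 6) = c^2 - 5*c + 6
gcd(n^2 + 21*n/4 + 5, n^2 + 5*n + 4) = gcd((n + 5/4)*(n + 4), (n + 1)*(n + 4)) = n + 4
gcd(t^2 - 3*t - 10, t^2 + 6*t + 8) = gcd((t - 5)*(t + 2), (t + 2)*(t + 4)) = t + 2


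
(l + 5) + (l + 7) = 2*l + 12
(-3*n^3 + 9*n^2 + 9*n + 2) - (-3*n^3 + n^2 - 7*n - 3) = 8*n^2 + 16*n + 5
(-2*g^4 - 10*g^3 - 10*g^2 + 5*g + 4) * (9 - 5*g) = 10*g^5 + 32*g^4 - 40*g^3 - 115*g^2 + 25*g + 36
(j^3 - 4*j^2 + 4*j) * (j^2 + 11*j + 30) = j^5 + 7*j^4 - 10*j^3 - 76*j^2 + 120*j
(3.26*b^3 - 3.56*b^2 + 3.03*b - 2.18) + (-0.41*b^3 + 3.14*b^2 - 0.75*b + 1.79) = 2.85*b^3 - 0.42*b^2 + 2.28*b - 0.39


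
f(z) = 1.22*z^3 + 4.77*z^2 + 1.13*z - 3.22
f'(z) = 3.66*z^2 + 9.54*z + 1.13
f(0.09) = -3.08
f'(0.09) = 2.02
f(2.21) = 35.74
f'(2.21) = 40.09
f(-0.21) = -3.26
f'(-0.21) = -0.71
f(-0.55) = -2.60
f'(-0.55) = -3.01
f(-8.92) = -499.64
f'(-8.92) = 207.25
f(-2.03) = 3.94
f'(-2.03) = -3.15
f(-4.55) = -24.53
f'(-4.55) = 33.49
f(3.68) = 126.34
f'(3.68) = 85.80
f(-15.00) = -3064.42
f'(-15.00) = 681.53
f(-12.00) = -1438.06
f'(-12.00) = 413.69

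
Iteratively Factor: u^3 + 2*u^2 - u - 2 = (u + 2)*(u^2 - 1) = (u - 1)*(u + 2)*(u + 1)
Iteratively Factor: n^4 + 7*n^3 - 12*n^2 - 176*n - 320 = (n - 5)*(n^3 + 12*n^2 + 48*n + 64) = (n - 5)*(n + 4)*(n^2 + 8*n + 16) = (n - 5)*(n + 4)^2*(n + 4)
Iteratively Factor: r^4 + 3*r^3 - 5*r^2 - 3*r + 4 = (r - 1)*(r^3 + 4*r^2 - r - 4) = (r - 1)*(r + 4)*(r^2 - 1) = (r - 1)*(r + 1)*(r + 4)*(r - 1)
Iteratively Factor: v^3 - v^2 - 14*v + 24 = (v + 4)*(v^2 - 5*v + 6) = (v - 2)*(v + 4)*(v - 3)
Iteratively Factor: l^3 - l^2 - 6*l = (l + 2)*(l^2 - 3*l) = l*(l + 2)*(l - 3)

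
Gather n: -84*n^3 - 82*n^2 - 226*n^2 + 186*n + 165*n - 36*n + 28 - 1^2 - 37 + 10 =-84*n^3 - 308*n^2 + 315*n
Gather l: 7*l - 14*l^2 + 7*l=-14*l^2 + 14*l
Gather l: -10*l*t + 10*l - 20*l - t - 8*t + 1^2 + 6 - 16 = l*(-10*t - 10) - 9*t - 9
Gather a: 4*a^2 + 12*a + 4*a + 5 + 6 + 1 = 4*a^2 + 16*a + 12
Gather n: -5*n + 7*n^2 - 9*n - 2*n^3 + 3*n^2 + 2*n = -2*n^3 + 10*n^2 - 12*n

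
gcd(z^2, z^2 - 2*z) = z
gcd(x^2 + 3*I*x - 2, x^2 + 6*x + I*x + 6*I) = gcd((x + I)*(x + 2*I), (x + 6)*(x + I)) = x + I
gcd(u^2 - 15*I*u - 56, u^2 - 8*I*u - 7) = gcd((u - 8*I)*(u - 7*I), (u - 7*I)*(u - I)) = u - 7*I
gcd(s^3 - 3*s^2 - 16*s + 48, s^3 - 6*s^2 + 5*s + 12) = s^2 - 7*s + 12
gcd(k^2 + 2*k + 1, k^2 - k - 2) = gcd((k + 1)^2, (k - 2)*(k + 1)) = k + 1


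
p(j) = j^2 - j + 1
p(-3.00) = 13.00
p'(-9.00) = -19.00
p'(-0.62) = -2.24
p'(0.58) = 0.16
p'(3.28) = 5.56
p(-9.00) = 91.00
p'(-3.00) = -7.00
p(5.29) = 23.69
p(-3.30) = 15.19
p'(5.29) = 9.58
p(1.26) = 1.33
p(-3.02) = 13.14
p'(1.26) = 1.52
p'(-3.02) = -7.04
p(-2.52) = 9.87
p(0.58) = 0.76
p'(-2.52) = -6.04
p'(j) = 2*j - 1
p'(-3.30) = -7.60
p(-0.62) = 2.00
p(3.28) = 8.48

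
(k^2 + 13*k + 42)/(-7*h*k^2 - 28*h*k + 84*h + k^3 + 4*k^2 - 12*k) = (-k - 7)/(7*h*k - 14*h - k^2 + 2*k)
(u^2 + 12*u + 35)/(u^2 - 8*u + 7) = (u^2 + 12*u + 35)/(u^2 - 8*u + 7)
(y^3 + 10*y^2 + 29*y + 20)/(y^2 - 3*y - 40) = (y^2 + 5*y + 4)/(y - 8)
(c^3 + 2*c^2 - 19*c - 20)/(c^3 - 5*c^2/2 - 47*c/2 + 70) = 2*(c + 1)/(2*c - 7)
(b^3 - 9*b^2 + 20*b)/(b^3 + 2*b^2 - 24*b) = (b - 5)/(b + 6)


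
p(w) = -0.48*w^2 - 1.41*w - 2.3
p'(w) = -0.96*w - 1.41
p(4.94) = -20.98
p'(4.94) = -6.15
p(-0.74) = -1.52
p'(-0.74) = -0.70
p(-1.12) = -1.32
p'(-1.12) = -0.33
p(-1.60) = -1.27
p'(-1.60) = 0.13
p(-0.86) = -1.44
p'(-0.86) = -0.58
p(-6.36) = -12.75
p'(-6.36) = 4.70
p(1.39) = -5.19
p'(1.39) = -2.74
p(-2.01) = -1.41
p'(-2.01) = 0.52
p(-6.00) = -11.12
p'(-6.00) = 4.35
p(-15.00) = -89.15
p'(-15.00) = 12.99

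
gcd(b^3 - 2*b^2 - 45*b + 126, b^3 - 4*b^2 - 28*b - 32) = 1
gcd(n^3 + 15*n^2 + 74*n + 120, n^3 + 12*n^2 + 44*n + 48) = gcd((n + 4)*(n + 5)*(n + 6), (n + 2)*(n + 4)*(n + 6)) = n^2 + 10*n + 24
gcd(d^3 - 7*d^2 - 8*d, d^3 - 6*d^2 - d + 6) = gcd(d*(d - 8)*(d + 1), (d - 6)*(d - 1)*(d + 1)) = d + 1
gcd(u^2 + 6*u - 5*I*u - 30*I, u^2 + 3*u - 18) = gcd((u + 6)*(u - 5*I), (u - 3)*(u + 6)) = u + 6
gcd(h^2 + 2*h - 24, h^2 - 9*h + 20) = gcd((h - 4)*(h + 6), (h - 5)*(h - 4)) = h - 4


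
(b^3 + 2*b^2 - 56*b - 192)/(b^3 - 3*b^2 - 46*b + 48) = (b + 4)/(b - 1)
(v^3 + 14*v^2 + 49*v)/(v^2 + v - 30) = v*(v^2 + 14*v + 49)/(v^2 + v - 30)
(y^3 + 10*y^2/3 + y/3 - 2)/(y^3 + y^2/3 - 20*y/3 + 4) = (y + 1)/(y - 2)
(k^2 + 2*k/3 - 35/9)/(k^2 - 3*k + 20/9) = (3*k + 7)/(3*k - 4)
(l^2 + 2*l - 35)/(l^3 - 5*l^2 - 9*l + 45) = (l + 7)/(l^2 - 9)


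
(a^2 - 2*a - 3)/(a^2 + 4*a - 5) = (a^2 - 2*a - 3)/(a^2 + 4*a - 5)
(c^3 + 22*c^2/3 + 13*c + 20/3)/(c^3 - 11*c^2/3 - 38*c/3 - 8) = (c + 5)/(c - 6)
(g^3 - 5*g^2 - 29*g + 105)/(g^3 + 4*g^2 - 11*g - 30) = (g - 7)/(g + 2)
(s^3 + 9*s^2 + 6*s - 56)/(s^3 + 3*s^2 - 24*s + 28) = (s + 4)/(s - 2)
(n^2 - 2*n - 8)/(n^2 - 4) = (n - 4)/(n - 2)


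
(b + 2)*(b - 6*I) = b^2 + 2*b - 6*I*b - 12*I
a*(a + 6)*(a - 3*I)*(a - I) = a^4 + 6*a^3 - 4*I*a^3 - 3*a^2 - 24*I*a^2 - 18*a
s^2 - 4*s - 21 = (s - 7)*(s + 3)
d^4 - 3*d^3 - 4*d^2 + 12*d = d*(d - 3)*(d - 2)*(d + 2)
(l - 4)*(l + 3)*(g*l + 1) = g*l^3 - g*l^2 - 12*g*l + l^2 - l - 12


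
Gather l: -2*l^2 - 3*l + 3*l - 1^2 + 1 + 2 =2 - 2*l^2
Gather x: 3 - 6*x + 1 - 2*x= 4 - 8*x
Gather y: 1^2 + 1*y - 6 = y - 5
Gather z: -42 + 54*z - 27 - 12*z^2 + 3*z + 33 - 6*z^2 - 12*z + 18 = -18*z^2 + 45*z - 18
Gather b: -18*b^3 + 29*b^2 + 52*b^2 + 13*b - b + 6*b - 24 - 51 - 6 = -18*b^3 + 81*b^2 + 18*b - 81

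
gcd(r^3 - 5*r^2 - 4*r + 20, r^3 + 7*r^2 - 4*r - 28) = r^2 - 4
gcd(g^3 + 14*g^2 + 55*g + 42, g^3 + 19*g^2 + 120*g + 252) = g^2 + 13*g + 42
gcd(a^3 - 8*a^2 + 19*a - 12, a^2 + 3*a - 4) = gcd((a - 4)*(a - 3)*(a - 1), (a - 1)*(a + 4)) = a - 1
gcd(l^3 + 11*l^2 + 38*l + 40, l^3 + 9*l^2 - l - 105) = l + 5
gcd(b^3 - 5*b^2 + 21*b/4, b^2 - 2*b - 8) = 1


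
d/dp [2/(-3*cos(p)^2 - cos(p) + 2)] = -2*(6*cos(p) + 1)*sin(p)/(3*cos(p)^2 + cos(p) - 2)^2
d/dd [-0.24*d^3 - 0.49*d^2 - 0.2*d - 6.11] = -0.72*d^2 - 0.98*d - 0.2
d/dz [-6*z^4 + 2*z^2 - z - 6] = -24*z^3 + 4*z - 1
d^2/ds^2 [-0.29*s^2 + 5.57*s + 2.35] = -0.580000000000000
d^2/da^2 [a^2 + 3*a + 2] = 2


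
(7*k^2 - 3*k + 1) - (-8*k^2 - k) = 15*k^2 - 2*k + 1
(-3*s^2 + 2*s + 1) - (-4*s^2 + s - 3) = s^2 + s + 4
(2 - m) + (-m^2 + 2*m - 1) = -m^2 + m + 1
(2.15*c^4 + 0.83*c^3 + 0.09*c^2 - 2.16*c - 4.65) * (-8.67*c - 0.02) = -18.6405*c^5 - 7.2391*c^4 - 0.7969*c^3 + 18.7254*c^2 + 40.3587*c + 0.093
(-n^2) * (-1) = n^2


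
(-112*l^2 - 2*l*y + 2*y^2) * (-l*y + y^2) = 112*l^3*y - 110*l^2*y^2 - 4*l*y^3 + 2*y^4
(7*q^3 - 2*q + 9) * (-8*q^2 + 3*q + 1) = -56*q^5 + 21*q^4 + 23*q^3 - 78*q^2 + 25*q + 9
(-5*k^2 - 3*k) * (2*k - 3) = -10*k^3 + 9*k^2 + 9*k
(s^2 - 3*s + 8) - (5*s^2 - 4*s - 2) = -4*s^2 + s + 10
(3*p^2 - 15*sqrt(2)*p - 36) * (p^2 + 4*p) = 3*p^4 - 15*sqrt(2)*p^3 + 12*p^3 - 60*sqrt(2)*p^2 - 36*p^2 - 144*p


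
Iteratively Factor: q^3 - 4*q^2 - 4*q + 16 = (q - 2)*(q^2 - 2*q - 8) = (q - 4)*(q - 2)*(q + 2)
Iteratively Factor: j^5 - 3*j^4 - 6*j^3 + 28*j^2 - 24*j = (j + 3)*(j^4 - 6*j^3 + 12*j^2 - 8*j) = j*(j + 3)*(j^3 - 6*j^2 + 12*j - 8) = j*(j - 2)*(j + 3)*(j^2 - 4*j + 4) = j*(j - 2)^2*(j + 3)*(j - 2)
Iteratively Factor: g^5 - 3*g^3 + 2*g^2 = (g)*(g^4 - 3*g^2 + 2*g) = g^2*(g^3 - 3*g + 2) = g^2*(g + 2)*(g^2 - 2*g + 1) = g^2*(g - 1)*(g + 2)*(g - 1)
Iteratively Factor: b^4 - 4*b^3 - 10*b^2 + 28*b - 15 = (b - 5)*(b^3 + b^2 - 5*b + 3) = (b - 5)*(b - 1)*(b^2 + 2*b - 3) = (b - 5)*(b - 1)^2*(b + 3)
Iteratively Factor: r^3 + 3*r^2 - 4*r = (r + 4)*(r^2 - r) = r*(r + 4)*(r - 1)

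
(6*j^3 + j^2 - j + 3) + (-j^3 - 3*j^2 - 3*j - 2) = 5*j^3 - 2*j^2 - 4*j + 1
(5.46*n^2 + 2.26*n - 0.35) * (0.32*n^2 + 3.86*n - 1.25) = 1.7472*n^4 + 21.7988*n^3 + 1.7866*n^2 - 4.176*n + 0.4375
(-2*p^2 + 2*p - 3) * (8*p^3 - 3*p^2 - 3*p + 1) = -16*p^5 + 22*p^4 - 24*p^3 + p^2 + 11*p - 3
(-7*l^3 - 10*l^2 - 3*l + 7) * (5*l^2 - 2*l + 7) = -35*l^5 - 36*l^4 - 44*l^3 - 29*l^2 - 35*l + 49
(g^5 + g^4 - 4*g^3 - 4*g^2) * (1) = g^5 + g^4 - 4*g^3 - 4*g^2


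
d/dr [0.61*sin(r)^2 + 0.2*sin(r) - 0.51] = (1.22*sin(r) + 0.2)*cos(r)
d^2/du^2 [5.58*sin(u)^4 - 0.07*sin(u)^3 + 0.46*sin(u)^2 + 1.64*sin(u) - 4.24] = -89.28*sin(u)^4 + 0.63*sin(u)^3 + 65.12*sin(u)^2 - 2.06*sin(u) + 0.92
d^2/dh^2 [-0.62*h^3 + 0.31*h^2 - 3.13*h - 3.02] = 0.62 - 3.72*h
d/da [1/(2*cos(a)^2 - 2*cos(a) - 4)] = (2*cos(a) - 1)*sin(a)/(2*(sin(a)^2 + cos(a) + 1)^2)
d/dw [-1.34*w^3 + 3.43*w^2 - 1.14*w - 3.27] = -4.02*w^2 + 6.86*w - 1.14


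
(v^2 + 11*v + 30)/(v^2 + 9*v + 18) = (v + 5)/(v + 3)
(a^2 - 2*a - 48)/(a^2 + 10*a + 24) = (a - 8)/(a + 4)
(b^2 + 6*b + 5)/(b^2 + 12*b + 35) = (b + 1)/(b + 7)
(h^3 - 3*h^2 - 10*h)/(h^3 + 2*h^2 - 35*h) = (h + 2)/(h + 7)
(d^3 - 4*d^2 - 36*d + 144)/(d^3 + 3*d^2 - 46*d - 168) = (d^2 - 10*d + 24)/(d^2 - 3*d - 28)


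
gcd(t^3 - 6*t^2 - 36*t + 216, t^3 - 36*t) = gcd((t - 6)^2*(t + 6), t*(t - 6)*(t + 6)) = t^2 - 36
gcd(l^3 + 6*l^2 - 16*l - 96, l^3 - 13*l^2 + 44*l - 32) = l - 4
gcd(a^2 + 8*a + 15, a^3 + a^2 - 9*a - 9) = a + 3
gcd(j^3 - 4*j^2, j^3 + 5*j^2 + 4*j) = j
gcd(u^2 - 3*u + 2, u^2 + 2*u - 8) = u - 2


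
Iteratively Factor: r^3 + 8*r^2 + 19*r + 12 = (r + 3)*(r^2 + 5*r + 4) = (r + 3)*(r + 4)*(r + 1)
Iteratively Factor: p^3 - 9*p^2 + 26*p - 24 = (p - 3)*(p^2 - 6*p + 8) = (p - 4)*(p - 3)*(p - 2)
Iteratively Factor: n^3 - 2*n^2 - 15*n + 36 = (n - 3)*(n^2 + n - 12) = (n - 3)*(n + 4)*(n - 3)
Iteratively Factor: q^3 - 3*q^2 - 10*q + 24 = (q - 4)*(q^2 + q - 6) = (q - 4)*(q - 2)*(q + 3)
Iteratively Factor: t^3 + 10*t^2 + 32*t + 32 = (t + 2)*(t^2 + 8*t + 16) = (t + 2)*(t + 4)*(t + 4)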